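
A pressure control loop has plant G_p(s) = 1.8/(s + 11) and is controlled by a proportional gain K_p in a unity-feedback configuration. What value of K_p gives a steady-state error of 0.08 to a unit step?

The loop is type 0, so e_ss(step) = 1/(1 + K_pos) with K_pos = K_p·G_p(0).
G_p(0) = 0.1636. Require 1/(1 + K_p·0.1636) = 0.08, so 1 + 0.1636·K_p = 12.5.
K_p = (12.5 − 1)/0.1636 = 70.3.

K_p = 70.3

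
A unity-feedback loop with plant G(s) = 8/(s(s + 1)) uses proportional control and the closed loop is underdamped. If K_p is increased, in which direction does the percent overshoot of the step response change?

Characteristic equation s² + 1s + K_p·8 = 0: raising K_p raises ω_n while 2ζω_n = 1 is fixed, so ζ falls and overshoot grows.

increase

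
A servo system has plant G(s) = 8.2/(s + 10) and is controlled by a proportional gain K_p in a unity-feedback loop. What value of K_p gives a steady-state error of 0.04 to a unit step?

K_p = 29.3

Steady-state error for a unit step on this type-0 loop is 1/(1 + K_p·G(0)).
G(0) = 0.82. Require 1/(1 + K_p·0.82) = 0.04, so 1 + 0.82·K_p = 25.
K_p = (25 − 1)/0.82 = 29.3.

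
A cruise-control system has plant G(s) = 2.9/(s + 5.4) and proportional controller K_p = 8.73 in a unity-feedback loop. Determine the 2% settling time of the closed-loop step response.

Closed-loop transfer function: T(s) = K_p·G(s)/(1 + K_p·G(s)) = 25.32/(s + 5.4 + 25.32) = 25.32/(s + 30.72).
Time constant τ = 1/30.72 = 0.03256 s, so the 2% settling time is about 4τ = 0.13 s.

T_s ≈ 0.13 s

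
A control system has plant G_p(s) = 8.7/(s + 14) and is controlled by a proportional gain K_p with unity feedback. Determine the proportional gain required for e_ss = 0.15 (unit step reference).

K_p = 9.12

Steady-state error for a unit step on this type-0 loop is 1/(1 + K_p·G_p(0)).
G_p(0) = 0.6214. Require 1/(1 + K_p·0.6214) = 0.15, so 1 + 0.6214·K_p = 6.667.
K_p = (6.667 − 1)/0.6214 = 9.12.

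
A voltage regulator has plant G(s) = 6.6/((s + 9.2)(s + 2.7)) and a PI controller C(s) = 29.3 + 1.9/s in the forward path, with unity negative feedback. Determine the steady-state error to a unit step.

0

The open loop C(s)G(s) has a pole at the origin (type 1), so the static position error constant is infinite and e_ss = 1/(1+∞) = 0.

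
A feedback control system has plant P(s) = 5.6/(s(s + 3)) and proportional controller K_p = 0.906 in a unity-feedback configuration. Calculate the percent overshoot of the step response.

6.05%

Closed-loop characteristic equation: s² + 3s + 5.074 = 0, so ω_n = 2.252 rad/s and ζ = 3/(2·2.252) = 0.6659.
%OS = 100·exp(−πζ/√(1−ζ²)) = 100·exp(−π·0.6659/√0.5565) = 6.05%.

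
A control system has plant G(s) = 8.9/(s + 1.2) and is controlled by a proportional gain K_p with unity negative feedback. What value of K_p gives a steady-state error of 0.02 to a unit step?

The loop is type 0, so e_ss(step) = 1/(1 + K_pos) with K_pos = K_p·G(0).
G(0) = 7.417. Require 1/(1 + K_p·7.417) = 0.02, so 1 + 7.417·K_p = 50.
K_p = (50 − 1)/7.417 = 6.61.

K_p = 6.61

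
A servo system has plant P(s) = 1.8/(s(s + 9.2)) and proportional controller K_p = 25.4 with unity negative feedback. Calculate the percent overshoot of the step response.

5.41%

The closed-loop denominator s² + 9.2s + 45.72 gives ω_n = √45.72 = 6.762 and ζ = 9.2/(2ω_n) = 0.6803.
%OS = 100·exp(−πζ/√(1−ζ²)) = 100·exp(−π·0.6803/√0.5372) = 5.41%.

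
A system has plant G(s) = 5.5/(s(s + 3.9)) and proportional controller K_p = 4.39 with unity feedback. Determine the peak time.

T_p = 0.697 s

Closed-loop characteristic equation: s² + 3.9s + 24.14 = 0, so ω_n = 4.914 rad/s and ζ = 3.9/(2·4.914) = 0.3968.
Damped frequency ω_d = ω_n√(1−ζ²) = 4.51 rad/s, so peak time T_p = π/ω_d = 0.697 s.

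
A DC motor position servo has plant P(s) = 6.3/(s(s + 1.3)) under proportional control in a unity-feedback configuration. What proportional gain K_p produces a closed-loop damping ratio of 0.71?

K_p = 0.133

Closed-loop characteristic equation: s² + 1.3s + K_p·6.3 = 0.
So ω_n = √(6.3K_p) and 2ζω_n = 1.3, giving ζ = 1.3/(2√(6.3K_p)).
Setting ζ = 0.71: √(6.3K_p) = 1.3/(2·0.71) = 0.9155, so K_p = 0.8381/6.3 = 0.133.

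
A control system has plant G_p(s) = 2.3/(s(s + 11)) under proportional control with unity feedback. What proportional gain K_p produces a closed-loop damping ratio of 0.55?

K_p = 43.5

Closed-loop characteristic equation: s² + 11s + K_p·2.3 = 0.
So ω_n = √(2.3K_p) and 2ζω_n = 11, giving ζ = 11/(2√(2.3K_p)).
Setting ζ = 0.55: √(2.3K_p) = 11/(2·0.55) = 10, so K_p = 100/2.3 = 43.5.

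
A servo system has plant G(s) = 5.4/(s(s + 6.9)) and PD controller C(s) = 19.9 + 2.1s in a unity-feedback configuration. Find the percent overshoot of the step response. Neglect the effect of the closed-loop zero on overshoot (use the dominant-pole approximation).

Forward path: (19.9 + 2.1s)·5.4/(s(s+6.9)). The closed-loop characteristic equation is s² + (6.9 + 5.4·2.1)s + 5.4·19.9 = 0.
That is s² + 18.24s + 107.5 = 0, so ω_n = 10.37 rad/s and ζ = 18.24/(2·10.37) = 0.8798.
%OS = 100·exp(−πζ/√(1−ζ²)) = 0.299%.

0.299%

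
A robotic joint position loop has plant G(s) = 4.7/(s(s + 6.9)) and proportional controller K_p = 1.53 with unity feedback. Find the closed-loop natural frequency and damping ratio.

ω_n = 2.68 rad/s, ζ = 1.29

The closed-loop denominator is s(s+6.9) + 1.53·4.7 = s² + 6.9s + 7.191.
Matching s² + 2ζω_n s + ω_n²: ω_n = √7.191 = 2.682 rad/s and 2ζω_n = 6.9, so ζ = 6.9/(2·2.682) = 1.29.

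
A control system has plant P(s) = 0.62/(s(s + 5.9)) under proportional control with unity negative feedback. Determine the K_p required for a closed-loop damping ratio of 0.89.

K_p = 17.7

Closed-loop characteristic equation: s² + 5.9s + K_p·0.62 = 0.
So ω_n = √(0.62K_p) and 2ζω_n = 5.9, giving ζ = 5.9/(2√(0.62K_p)).
Setting ζ = 0.89: √(0.62K_p) = 5.9/(2·0.89) = 3.315, so K_p = 10.99/0.62 = 17.7.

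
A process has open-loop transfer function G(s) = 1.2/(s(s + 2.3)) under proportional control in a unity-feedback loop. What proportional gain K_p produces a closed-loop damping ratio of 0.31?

K_p = 11.5

Closed-loop characteristic equation: s² + 2.3s + K_p·1.2 = 0.
So ω_n = √(1.2K_p) and 2ζω_n = 2.3, giving ζ = 2.3/(2√(1.2K_p)).
Setting ζ = 0.31: √(1.2K_p) = 2.3/(2·0.31) = 3.71, so K_p = 13.76/1.2 = 11.5.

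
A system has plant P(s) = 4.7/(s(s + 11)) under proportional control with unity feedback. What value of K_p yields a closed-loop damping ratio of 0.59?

K_p = 18.5

Closed-loop characteristic equation: s² + 11s + K_p·4.7 = 0.
So ω_n = √(4.7K_p) and 2ζω_n = 11, giving ζ = 11/(2√(4.7K_p)).
Setting ζ = 0.59: √(4.7K_p) = 11/(2·0.59) = 9.322, so K_p = 86.9/4.7 = 18.5.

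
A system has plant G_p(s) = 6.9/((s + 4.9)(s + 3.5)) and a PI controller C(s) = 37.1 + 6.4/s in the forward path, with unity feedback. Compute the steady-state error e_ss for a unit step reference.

0

The open loop C(s)G_p(s) has a pole at the origin (type 1), so the static position error constant is infinite and e_ss = 1/(1+∞) = 0.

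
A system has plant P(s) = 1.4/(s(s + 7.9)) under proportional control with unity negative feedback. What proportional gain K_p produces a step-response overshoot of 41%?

From %OS = 100·exp(−πζ/√(1−ζ²)) = 41%, ζ = −ln(0.41)/√(π²+ln²(0.41)) = 0.273.
Characteristic equation s² + 7.9s + 1.4K_p = 0 gives ζ = 7.9/(2√(1.4K_p)).
Setting ζ = 0.273: √(1.4K_p) = 7.9/(2·0.273) = 14.47, so K_p = 209.3/1.4 = 150.

K_p = 150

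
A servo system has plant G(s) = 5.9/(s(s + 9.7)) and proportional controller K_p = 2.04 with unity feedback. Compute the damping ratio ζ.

ζ = 1.4

1 + K_p·G(s) = 0 gives s² + 9.7s + 12.04 = 0.
So ω_n² = 12.04 ⇒ ω_n = 3.469 rad/s, and ζ = 9.7/(2ω_n) = 1.4.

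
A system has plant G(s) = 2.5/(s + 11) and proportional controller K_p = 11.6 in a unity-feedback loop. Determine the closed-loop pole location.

Closed-loop transfer function: T(s) = K_p·G(s)/(1 + K_p·G(s)) = 29/(s + 11 + 29) = 29/(s + 40).
The closed-loop pole is at s = −40.

s = -40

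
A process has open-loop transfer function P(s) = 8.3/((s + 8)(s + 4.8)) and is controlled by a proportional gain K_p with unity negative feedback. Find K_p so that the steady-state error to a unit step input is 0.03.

K_p = 150

Steady-state error for a unit step on this type-0 loop is 1/(1 + K_p·P(0)).
P(0) = 0.2161. Require 1/(1 + K_p·0.2161) = 0.03, so 1 + 0.2161·K_p = 33.33.
K_p = (33.33 − 1)/0.2161 = 150.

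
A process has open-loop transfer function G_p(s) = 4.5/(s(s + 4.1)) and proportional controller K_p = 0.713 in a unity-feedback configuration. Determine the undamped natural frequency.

1 + K_p·G_p(s) = 0 gives s² + 4.1s + 3.208 = 0.
So ω_n² = 3.208 ⇒ ω_n = 1.791 rad/s, and ζ = 4.1/(2ω_n) = 1.14.

ω_n = 1.79 rad/s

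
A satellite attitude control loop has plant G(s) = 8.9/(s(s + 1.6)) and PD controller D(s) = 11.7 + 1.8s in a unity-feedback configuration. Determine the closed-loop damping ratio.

ζ = 0.863

Forward path: (11.7 + 1.8s)·8.9/(s(s+1.6)). The closed-loop characteristic equation is s² + (1.6 + 8.9·1.8)s + 8.9·11.7 = 0.
That is s² + 17.62s + 104.1 = 0, so ω_n = 10.2 rad/s and ζ = 17.62/(2·10.2) = 0.8634.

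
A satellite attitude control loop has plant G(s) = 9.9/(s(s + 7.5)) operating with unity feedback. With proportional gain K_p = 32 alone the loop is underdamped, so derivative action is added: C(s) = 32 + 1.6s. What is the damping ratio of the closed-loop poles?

Forward path: (32 + 1.6s)·9.9/(s(s+7.5)). The closed-loop characteristic equation is s² + (7.5 + 9.9·1.6)s + 9.9·32 = 0.
That is s² + 23.34s + 316.8 = 0, so ω_n = 17.8 rad/s and ζ = 23.34/(2·17.8) = 0.6557.

ζ = 0.656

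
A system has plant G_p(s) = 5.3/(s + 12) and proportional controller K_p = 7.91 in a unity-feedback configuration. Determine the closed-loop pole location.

Closed-loop transfer function: T(s) = K_p·G_p(s)/(1 + K_p·G_p(s)) = 41.92/(s + 12 + 41.92) = 41.92/(s + 53.92).
The closed-loop pole is at s = −53.92.

s = -53.92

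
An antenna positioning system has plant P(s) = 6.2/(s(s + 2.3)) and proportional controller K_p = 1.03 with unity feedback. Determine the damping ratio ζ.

1 + K_p·P(s) = 0 gives s² + 2.3s + 6.386 = 0.
Matching s² + 2ζω_n s + ω_n²: ω_n = √6.386 = 2.527 rad/s and 2ζω_n = 2.3, so ζ = 2.3/(2·2.527) = 0.455.

ζ = 0.455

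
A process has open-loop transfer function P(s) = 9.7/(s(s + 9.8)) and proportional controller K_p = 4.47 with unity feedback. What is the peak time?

T_p = 0.714 s

From 1 + K_pP(s) = 0: s² + 9.8s + 43.36 = 0 ⇒ ω_n = 6.585, ζ = 0.7441.
Damped frequency ω_d = ω_n√(1−ζ²) = 4.399 rad/s, so peak time T_p = π/ω_d = 0.714 s.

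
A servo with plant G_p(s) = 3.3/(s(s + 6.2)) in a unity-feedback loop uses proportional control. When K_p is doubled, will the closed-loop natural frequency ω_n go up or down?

increase

ω_n = √(3.3·K_p), which grows with K_p.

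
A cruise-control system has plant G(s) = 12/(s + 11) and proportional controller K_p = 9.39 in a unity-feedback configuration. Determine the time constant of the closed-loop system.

τ = 0.00809 s

Closed-loop transfer function: T(s) = K_p·G(s)/(1 + K_p·G(s)) = 112.7/(s + 11 + 112.7) = 112.7/(s + 123.7).
Time constant τ = 1/123.7 = 0.00809 s.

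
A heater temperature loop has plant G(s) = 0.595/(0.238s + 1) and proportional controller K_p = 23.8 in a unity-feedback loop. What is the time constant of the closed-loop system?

Closed loop: T(s) = K_p·G/(1+K_p·G) = 14.16/(0.238s + 1 + 14.16), with pole at s = −(1 + 14.16)/0.238 = −63.7.
Closed-loop time constant τ = 1/63.7 = 0.0157 s.

τ = 0.0157 s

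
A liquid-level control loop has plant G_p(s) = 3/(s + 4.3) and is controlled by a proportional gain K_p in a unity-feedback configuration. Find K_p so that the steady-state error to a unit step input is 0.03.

K_p = 46.3

For a type-0 loop with proportional control, e_ss = 1/(1 + K_p·G_p(0)).
G_p(0) = 0.6977. Require 1/(1 + K_p·0.6977) = 0.03, so 1 + 0.6977·K_p = 33.33.
K_p = (33.33 − 1)/0.6977 = 46.3.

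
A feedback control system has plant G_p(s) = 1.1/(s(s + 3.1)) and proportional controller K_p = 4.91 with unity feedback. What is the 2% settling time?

T_s ≈ 2.58 s

From 1 + K_pG_p(s) = 0: s² + 3.1s + 5.401 = 0 ⇒ ω_n = 2.324, ζ = 0.667.
2% settling time T_s ≈ 4/(ζω_n) = 4/1.55 = 2.58 s.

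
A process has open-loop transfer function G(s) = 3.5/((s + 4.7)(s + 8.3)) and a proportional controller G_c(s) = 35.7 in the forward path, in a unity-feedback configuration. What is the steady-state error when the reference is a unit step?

0.238

The loop is type 0. Static position error constant K_pos = G_c(0)·G(0) = 35.7·0.08972 = 3.203.
Steady-state error to a unit step: e_ss = 1/(1+K_pos) = 1/4.203 = 0.238.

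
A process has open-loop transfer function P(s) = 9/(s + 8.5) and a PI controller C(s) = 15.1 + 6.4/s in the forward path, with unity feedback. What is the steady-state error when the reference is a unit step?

The open loop C(s)P(s) has a pole at the origin (type 1), so the static position error constant is infinite and e_ss = 1/(1+∞) = 0.

0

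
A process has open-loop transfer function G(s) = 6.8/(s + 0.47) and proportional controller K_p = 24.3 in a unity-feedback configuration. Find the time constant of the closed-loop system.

Closed-loop transfer function: T(s) = K_p·G(s)/(1 + K_p·G(s)) = 165.2/(s + 0.47 + 165.2) = 165.2/(s + 165.7).
Time constant τ = 1/165.7 = 0.00603 s.

τ = 0.00603 s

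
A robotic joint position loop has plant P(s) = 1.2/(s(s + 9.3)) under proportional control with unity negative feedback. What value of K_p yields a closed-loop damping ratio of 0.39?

K_p = 118

Closed-loop characteristic equation: s² + 9.3s + K_p·1.2 = 0.
So ω_n = √(1.2K_p) and 2ζω_n = 9.3, giving ζ = 9.3/(2√(1.2K_p)).
Setting ζ = 0.39: √(1.2K_p) = 9.3/(2·0.39) = 11.92, so K_p = 142.2/1.2 = 118.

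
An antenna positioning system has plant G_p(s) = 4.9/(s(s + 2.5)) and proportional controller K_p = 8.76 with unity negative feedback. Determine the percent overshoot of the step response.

54.3%

The closed-loop denominator s² + 2.5s + 42.92 gives ω_n = √42.92 = 6.552 and ζ = 2.5/(2ω_n) = 0.1908.
%OS = 100·exp(−πζ/√(1−ζ²)) = 100·exp(−π·0.1908/√0.9636) = 54.3%.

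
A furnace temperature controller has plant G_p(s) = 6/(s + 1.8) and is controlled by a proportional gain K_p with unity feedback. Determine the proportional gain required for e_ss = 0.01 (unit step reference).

K_p = 29.7

For a type-0 loop with proportional control, e_ss = 1/(1 + K_p·G_p(0)).
G_p(0) = 3.333. Require 1/(1 + K_p·3.333) = 0.01, so 1 + 3.333·K_p = 100.
K_p = (100 − 1)/3.333 = 29.7.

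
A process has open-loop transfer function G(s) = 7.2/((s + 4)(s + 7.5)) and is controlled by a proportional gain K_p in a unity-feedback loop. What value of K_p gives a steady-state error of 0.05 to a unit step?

K_p = 79.2

The loop is type 0, so e_ss(step) = 1/(1 + K_pos) with K_pos = K_p·G(0).
G(0) = 0.24. Require 1/(1 + K_p·0.24) = 0.05, so 1 + 0.24·K_p = 20.
K_p = (20 − 1)/0.24 = 79.2.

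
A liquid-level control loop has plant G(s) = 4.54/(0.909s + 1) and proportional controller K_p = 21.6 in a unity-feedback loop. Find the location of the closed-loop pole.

s = -109

Closed loop: T(s) = K_p·G/(1+K_p·G) = 98.06/(0.909s + 1 + 98.06), with pole at s = −(1 + 98.06)/0.909 = −109.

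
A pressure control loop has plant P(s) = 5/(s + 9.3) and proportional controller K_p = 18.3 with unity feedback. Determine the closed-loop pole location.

Closed-loop transfer function: T(s) = K_p·P(s)/(1 + K_p·P(s)) = 91.5/(s + 9.3 + 91.5) = 91.5/(s + 100.8).
The closed-loop pole is at s = −100.8.

s = -100.8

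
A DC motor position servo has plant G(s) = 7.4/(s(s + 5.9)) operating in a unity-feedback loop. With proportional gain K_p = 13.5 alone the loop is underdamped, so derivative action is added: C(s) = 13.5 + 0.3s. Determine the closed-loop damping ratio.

ζ = 0.406

Forward path: (13.5 + 0.3s)·7.4/(s(s+5.9)). The closed-loop characteristic equation is s² + (5.9 + 7.4·0.3)s + 7.4·13.5 = 0.
That is s² + 8.12s + 99.9 = 0, so ω_n = 9.995 rad/s and ζ = 8.12/(2·9.995) = 0.4062.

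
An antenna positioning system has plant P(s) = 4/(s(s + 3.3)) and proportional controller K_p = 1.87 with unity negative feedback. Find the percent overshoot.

Closed-loop characteristic equation: s² + 3.3s + 7.48 = 0, so ω_n = 2.735 rad/s and ζ = 3.3/(2·2.735) = 0.6033.
%OS = 100·exp(−πζ/√(1−ζ²)) = 100·exp(−π·0.6033/√0.636) = 9.29%.

9.29%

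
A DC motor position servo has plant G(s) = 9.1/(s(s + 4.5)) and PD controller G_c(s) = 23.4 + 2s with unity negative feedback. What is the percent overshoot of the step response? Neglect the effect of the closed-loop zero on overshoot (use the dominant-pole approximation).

Forward path: (23.4 + 2s)·9.1/(s(s+4.5)). The closed-loop characteristic equation is s² + (4.5 + 9.1·2)s + 9.1·23.4 = 0.
That is s² + 22.7s + 212.9 = 0, so ω_n = 14.59 rad/s and ζ = 22.7/(2·14.59) = 0.7778.
%OS = 100·exp(−πζ/√(1−ζ²)) = 2.05%.

2.05%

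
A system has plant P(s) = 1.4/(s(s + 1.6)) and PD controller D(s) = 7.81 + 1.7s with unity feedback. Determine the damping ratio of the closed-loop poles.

ζ = 0.602

Forward path: (7.81 + 1.7s)·1.4/(s(s+1.6)). The closed-loop characteristic equation is s² + (1.6 + 1.4·1.7)s + 1.4·7.81 = 0.
That is s² + 3.98s + 10.93 = 0, so ω_n = 3.307 rad/s and ζ = 3.98/(2·3.307) = 0.6018.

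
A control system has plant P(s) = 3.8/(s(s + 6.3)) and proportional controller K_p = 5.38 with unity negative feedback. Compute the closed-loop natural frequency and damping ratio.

1 + K_p·P(s) = 0 gives s² + 6.3s + 20.44 = 0.
So ω_n² = 20.44 ⇒ ω_n = 4.522 rad/s, and ζ = 6.3/(2ω_n) = 0.697.

ω_n = 4.52 rad/s, ζ = 0.697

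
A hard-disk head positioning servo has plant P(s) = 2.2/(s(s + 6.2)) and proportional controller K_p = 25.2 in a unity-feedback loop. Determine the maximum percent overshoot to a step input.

Closed-loop characteristic equation: s² + 6.2s + 55.44 = 0, so ω_n = 7.446 rad/s and ζ = 6.2/(2·7.446) = 0.4163.
%OS = 100·exp(−πζ/√(1−ζ²)) = 100·exp(−π·0.4163/√0.8267) = 23.7%.

23.7%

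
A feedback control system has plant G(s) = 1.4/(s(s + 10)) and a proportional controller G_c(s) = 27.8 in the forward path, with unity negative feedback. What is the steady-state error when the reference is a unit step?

0

The open loop G_c(s)G(s) has a pole at the origin (type 1), so the static position error constant is infinite and e_ss = 1/(1+∞) = 0.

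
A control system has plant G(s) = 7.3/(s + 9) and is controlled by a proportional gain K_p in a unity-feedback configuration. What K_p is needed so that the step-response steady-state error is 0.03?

Steady-state error for a unit step on this type-0 loop is 1/(1 + K_p·G(0)).
G(0) = 0.8111. Require 1/(1 + K_p·0.8111) = 0.03, so 1 + 0.8111·K_p = 33.33.
K_p = (33.33 − 1)/0.8111 = 39.9.

K_p = 39.9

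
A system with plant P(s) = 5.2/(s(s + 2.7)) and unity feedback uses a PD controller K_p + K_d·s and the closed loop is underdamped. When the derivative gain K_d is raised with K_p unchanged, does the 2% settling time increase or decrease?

decrease

Characteristic equation s² + (2.7 + 5.2K_d)s + 5.2K_p = 0: raising K_d increases ζω_n = (2.7+5.2K_d)/2 while the loop stays underdamped, so T_s ≈ 4/(ζω_n) decreases.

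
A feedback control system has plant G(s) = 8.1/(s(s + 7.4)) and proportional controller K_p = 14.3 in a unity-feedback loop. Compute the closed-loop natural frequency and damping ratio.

ω_n = 10.8 rad/s, ζ = 0.344

The closed-loop denominator is s(s+7.4) + 14.3·8.1 = s² + 7.4s + 115.8.
Matching s² + 2ζω_n s + ω_n²: ω_n = √115.8 = 10.76 rad/s and 2ζω_n = 7.4, so ζ = 7.4/(2·10.76) = 0.344.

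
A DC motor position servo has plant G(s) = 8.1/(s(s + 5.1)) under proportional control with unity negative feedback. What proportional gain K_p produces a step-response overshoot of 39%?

From %OS = 100·exp(−πζ/√(1−ζ²)) = 39%, ζ = −ln(0.39)/√(π²+ln²(0.39)) = 0.2871.
Characteristic equation s² + 5.1s + 8.1K_p = 0 gives ζ = 5.1/(2√(8.1K_p)).
Setting ζ = 0.2871: √(8.1K_p) = 5.1/(2·0.2871) = 8.882, so K_p = 78.89/8.1 = 9.74.

K_p = 9.74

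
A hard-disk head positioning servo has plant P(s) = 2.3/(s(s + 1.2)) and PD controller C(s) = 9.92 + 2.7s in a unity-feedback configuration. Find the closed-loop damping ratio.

Forward path: (9.92 + 2.7s)·2.3/(s(s+1.2)). The closed-loop characteristic equation is s² + (1.2 + 2.3·2.7)s + 2.3·9.92 = 0.
That is s² + 7.41s + 22.82 = 0, so ω_n = 4.777 rad/s and ζ = 7.41/(2·4.777) = 0.7757.

ζ = 0.776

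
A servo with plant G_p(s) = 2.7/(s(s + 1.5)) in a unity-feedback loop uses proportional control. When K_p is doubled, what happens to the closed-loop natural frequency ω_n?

ω_n = √(2.7·K_p), which grows with K_p.

increase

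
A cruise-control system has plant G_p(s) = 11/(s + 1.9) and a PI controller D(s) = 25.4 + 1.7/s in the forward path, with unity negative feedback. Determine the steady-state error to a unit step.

0

The open loop D(s)G_p(s) has a pole at the origin (type 1), so the static position error constant is infinite and e_ss = 1/(1+∞) = 0.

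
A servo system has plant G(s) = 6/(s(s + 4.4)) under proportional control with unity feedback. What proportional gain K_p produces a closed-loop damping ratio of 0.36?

Closed-loop characteristic equation: s² + 4.4s + K_p·6 = 0.
So ω_n = √(6K_p) and 2ζω_n = 4.4, giving ζ = 4.4/(2√(6K_p)).
Setting ζ = 0.36: √(6K_p) = 4.4/(2·0.36) = 6.111, so K_p = 37.35/6 = 6.22.

K_p = 6.22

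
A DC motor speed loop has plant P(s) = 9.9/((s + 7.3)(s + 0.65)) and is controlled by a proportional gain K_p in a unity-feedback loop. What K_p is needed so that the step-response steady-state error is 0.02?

The loop is type 0, so e_ss(step) = 1/(1 + K_pos) with K_pos = K_p·P(0).
P(0) = 2.086. Require 1/(1 + K_p·2.086) = 0.02, so 1 + 2.086·K_p = 50.
K_p = (50 − 1)/2.086 = 23.5.

K_p = 23.5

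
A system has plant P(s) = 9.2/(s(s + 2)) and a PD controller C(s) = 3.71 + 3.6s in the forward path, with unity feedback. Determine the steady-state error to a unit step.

The open loop C(s)P(s) has a pole at the origin (type 1), so the static position error constant is infinite and e_ss = 1/(1+∞) = 0.

0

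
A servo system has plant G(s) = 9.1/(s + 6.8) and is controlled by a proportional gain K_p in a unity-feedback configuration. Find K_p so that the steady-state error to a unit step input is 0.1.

K_p = 6.73

The loop is type 0, so e_ss(step) = 1/(1 + K_pos) with K_pos = K_p·G(0).
G(0) = 1.338. Require 1/(1 + K_p·1.338) = 0.1, so 1 + 1.338·K_p = 10.
K_p = (10 − 1)/1.338 = 6.73.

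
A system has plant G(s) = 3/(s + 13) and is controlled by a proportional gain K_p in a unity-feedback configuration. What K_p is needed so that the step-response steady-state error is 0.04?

The loop is type 0, so e_ss(step) = 1/(1 + K_pos) with K_pos = K_p·G(0).
G(0) = 0.2308. Require 1/(1 + K_p·0.2308) = 0.04, so 1 + 0.2308·K_p = 25.
K_p = (25 − 1)/0.2308 = 104.

K_p = 104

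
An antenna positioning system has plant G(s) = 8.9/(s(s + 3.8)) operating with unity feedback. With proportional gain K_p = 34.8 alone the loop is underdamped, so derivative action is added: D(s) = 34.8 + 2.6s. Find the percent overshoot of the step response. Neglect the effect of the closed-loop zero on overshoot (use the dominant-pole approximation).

2.38%

Forward path: (34.8 + 2.6s)·8.9/(s(s+3.8)). The closed-loop characteristic equation is s² + (3.8 + 8.9·2.6)s + 8.9·34.8 = 0.
That is s² + 26.94s + 309.7 = 0, so ω_n = 17.6 rad/s and ζ = 26.94/(2·17.6) = 0.7654.
%OS = 100·exp(−πζ/√(1−ζ²)) = 2.38%.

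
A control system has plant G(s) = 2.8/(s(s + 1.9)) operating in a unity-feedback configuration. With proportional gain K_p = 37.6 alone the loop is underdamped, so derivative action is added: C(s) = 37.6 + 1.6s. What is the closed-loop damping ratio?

Forward path: (37.6 + 1.6s)·2.8/(s(s+1.9)). The closed-loop characteristic equation is s² + (1.9 + 2.8·1.6)s + 2.8·37.6 = 0.
That is s² + 6.38s + 105.3 = 0, so ω_n = 10.26 rad/s and ζ = 6.38/(2·10.26) = 0.3109.

ζ = 0.311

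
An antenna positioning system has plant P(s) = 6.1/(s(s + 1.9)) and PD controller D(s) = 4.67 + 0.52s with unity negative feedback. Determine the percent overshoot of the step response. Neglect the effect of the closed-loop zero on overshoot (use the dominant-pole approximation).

Forward path: (4.67 + 0.52s)·6.1/(s(s+1.9)). The closed-loop characteristic equation is s² + (1.9 + 6.1·0.52)s + 6.1·4.67 = 0.
That is s² + 5.072s + 28.49 = 0, so ω_n = 5.337 rad/s and ζ = 5.072/(2·5.337) = 0.4751.
%OS = 100·exp(−πζ/√(1−ζ²)) = 18.3%.

18.3%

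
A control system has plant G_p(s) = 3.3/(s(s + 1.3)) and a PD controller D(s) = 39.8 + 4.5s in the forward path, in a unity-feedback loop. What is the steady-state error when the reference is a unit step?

0

The open loop D(s)G_p(s) has a pole at the origin (type 1), so the static position error constant is infinite and e_ss = 1/(1+∞) = 0.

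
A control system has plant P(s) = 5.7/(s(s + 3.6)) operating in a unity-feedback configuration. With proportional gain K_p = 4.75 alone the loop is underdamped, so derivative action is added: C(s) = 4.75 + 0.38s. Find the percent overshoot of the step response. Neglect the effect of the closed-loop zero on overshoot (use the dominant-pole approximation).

12.4%

Forward path: (4.75 + 0.38s)·5.7/(s(s+3.6)). The closed-loop characteristic equation is s² + (3.6 + 5.7·0.38)s + 5.7·4.75 = 0.
That is s² + 5.766s + 27.07 = 0, so ω_n = 5.203 rad/s and ζ = 5.766/(2·5.203) = 0.5541.
%OS = 100·exp(−πζ/√(1−ζ²)) = 12.4%.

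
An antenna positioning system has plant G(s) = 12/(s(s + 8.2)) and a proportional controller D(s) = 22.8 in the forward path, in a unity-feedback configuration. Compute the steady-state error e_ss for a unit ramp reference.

The loop has one pole at the origin (type 1). Velocity error constant K_v = lim_{s→0} s·D(s)G(s) = 22.8·12/8.2 = 33.37.
Steady-state error to a unit ramp: e_ss = 1/K_v = 0.03.

0.03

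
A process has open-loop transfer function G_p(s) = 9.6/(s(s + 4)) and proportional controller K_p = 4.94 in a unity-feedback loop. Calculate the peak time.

The closed-loop denominator s² + 4s + 47.42 gives ω_n = √47.42 = 6.887 and ζ = 4/(2ω_n) = 0.2904.
Damped frequency ω_d = ω_n√(1−ζ²) = 6.59 rad/s, so peak time T_p = π/ω_d = 0.477 s.

T_p = 0.477 s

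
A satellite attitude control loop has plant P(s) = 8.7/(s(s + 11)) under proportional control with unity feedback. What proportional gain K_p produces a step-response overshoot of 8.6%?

K_p = 9.18

From %OS = 100·exp(−πζ/√(1−ζ²)) = 8.6%, ζ = −ln(0.086)/√(π²+ln²(0.086)) = 0.6155.
Characteristic equation s² + 11s + 8.7K_p = 0 gives ζ = 11/(2√(8.7K_p)).
Setting ζ = 0.6155: √(8.7K_p) = 11/(2·0.6155) = 8.936, so K_p = 79.85/8.7 = 9.18.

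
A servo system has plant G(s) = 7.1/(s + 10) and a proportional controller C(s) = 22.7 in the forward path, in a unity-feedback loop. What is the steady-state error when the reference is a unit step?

0.0584

The loop is type 0. Static position error constant K_pos = C(0)·G(0) = 22.7·0.71 = 16.12.
Steady-state error to a unit step: e_ss = 1/(1+K_pos) = 1/17.12 = 0.0584.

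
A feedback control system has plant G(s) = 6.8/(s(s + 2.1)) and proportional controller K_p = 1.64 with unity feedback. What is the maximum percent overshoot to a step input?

Closed-loop characteristic equation: s² + 2.1s + 11.15 = 0, so ω_n = 3.339 rad/s and ζ = 2.1/(2·3.339) = 0.3144.
%OS = 100·exp(−πζ/√(1−ζ²)) = 100·exp(−π·0.3144/√0.9011) = 35.3%.

35.3%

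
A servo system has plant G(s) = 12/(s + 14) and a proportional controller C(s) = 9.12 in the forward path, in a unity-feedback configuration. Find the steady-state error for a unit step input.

0.113

The loop is type 0. Static position error constant K_pos = C(0)·G(0) = 9.12·0.8571 = 7.817.
Steady-state error to a unit step: e_ss = 1/(1+K_pos) = 1/8.817 = 0.113.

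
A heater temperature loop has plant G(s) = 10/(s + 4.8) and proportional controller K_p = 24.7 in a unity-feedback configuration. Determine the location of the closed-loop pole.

Closed-loop transfer function: T(s) = K_p·G(s)/(1 + K_p·G(s)) = 247/(s + 4.8 + 247) = 247/(s + 251.8).
The closed-loop pole is at s = −251.8.

s = -251.8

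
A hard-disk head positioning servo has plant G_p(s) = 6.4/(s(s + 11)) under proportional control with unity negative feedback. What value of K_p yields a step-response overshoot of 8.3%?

From %OS = 100·exp(−πζ/√(1−ζ²)) = 8.3%, ζ = −ln(0.083)/√(π²+ln²(0.083)) = 0.621.
Characteristic equation s² + 11s + 6.4K_p = 0 gives ζ = 11/(2√(6.4K_p)).
Setting ζ = 0.621: √(6.4K_p) = 11/(2·0.621) = 8.857, so K_p = 78.45/6.4 = 12.3.

K_p = 12.3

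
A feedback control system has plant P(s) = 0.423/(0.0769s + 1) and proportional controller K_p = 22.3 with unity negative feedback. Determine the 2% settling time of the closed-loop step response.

T_s ≈ 0.0295 s

Closed loop: T(s) = K_p·P/(1+K_p·P) = 9.433/(0.0769s + 1 + 9.433), with pole at s = −(1 + 9.433)/0.0769 = −135.7.
τ = 1/135.7 = 0.007371 s, so 2% settling time ≈ 4τ = 0.0295 s.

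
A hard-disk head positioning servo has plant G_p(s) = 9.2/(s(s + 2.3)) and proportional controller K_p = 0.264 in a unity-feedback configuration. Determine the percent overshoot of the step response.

From 1 + K_pG_p(s) = 0: s² + 2.3s + 2.429 = 0 ⇒ ω_n = 1.558, ζ = 0.7379.
%OS = 100·exp(−πζ/√(1−ζ²)) = 100·exp(−π·0.7379/√0.4555) = 3.22%.

3.22%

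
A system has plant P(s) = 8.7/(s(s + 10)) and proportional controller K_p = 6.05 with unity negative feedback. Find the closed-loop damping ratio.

With unity feedback the closed-loop characteristic equation is s² + 10s + 6.05·8.7 = s² + 10s + 52.63 = 0.
So ω_n² = 52.63 ⇒ ω_n = 7.255 rad/s, and ζ = 10/(2ω_n) = 0.689.

ζ = 0.689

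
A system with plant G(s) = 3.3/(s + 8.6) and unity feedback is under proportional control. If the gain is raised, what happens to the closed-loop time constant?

decrease

Closed-loop pole is at s = −(8.6+K_p·3.3); larger K_p moves it further left, so τ = 1/(8.6+K_p·3.3) decreases.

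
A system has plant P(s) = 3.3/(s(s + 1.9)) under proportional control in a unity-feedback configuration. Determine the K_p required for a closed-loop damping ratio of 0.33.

Closed-loop characteristic equation: s² + 1.9s + K_p·3.3 = 0.
So ω_n = √(3.3K_p) and 2ζω_n = 1.9, giving ζ = 1.9/(2√(3.3K_p)).
Setting ζ = 0.33: √(3.3K_p) = 1.9/(2·0.33) = 2.879, so K_p = 8.287/3.3 = 2.51.

K_p = 2.51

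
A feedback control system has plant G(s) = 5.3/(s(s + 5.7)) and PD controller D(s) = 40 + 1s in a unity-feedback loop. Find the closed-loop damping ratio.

Forward path: (40 + 1s)·5.3/(s(s+5.7)). The closed-loop characteristic equation is s² + (5.7 + 5.3·1)s + 5.3·40 = 0.
That is s² + 11s + 212 = 0, so ω_n = 14.56 rad/s and ζ = 11/(2·14.56) = 0.3777.

ζ = 0.378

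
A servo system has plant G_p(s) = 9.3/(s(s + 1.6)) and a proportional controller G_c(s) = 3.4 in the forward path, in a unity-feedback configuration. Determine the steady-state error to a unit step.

0

The open loop G_c(s)G_p(s) has a pole at the origin (type 1), so the static position error constant is infinite and e_ss = 1/(1+∞) = 0.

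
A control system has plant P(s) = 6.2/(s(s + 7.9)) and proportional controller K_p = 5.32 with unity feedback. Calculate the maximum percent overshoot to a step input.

5.1%

From 1 + K_pP(s) = 0: s² + 7.9s + 32.98 = 0 ⇒ ω_n = 5.743, ζ = 0.6878.
%OS = 100·exp(−πζ/√(1−ζ²)) = 100·exp(−π·0.6878/√0.527) = 5.1%.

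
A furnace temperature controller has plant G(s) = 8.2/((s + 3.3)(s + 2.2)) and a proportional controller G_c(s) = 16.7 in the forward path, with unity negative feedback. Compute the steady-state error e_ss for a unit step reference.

The loop is type 0. Static position error constant K_pos = G_c(0)·G(0) = 16.7·1.129 = 18.86.
Steady-state error to a unit step: e_ss = 1/(1+K_pos) = 1/19.86 = 0.0503.

0.0503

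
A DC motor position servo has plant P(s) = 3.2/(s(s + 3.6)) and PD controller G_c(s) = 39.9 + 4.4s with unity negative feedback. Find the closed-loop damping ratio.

ζ = 0.782

Forward path: (39.9 + 4.4s)·3.2/(s(s+3.6)). The closed-loop characteristic equation is s² + (3.6 + 3.2·4.4)s + 3.2·39.9 = 0.
That is s² + 17.68s + 127.7 = 0, so ω_n = 11.3 rad/s and ζ = 17.68/(2·11.3) = 0.7823.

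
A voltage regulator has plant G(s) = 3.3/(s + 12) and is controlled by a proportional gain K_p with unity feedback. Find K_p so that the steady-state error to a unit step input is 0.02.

Steady-state error for a unit step on this type-0 loop is 1/(1 + K_p·G(0)).
G(0) = 0.275. Require 1/(1 + K_p·0.275) = 0.02, so 1 + 0.275·K_p = 50.
K_p = (50 − 1)/0.275 = 178.

K_p = 178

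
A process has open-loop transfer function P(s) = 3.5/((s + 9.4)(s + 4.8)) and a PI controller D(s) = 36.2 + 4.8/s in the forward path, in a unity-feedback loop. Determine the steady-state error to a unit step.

The open loop D(s)P(s) has a pole at the origin (type 1), so the static position error constant is infinite and e_ss = 1/(1+∞) = 0.

0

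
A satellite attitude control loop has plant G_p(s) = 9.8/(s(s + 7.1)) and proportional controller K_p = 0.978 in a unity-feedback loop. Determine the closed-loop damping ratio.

ζ = 1.15

1 + K_p·G_p(s) = 0 gives s² + 7.1s + 9.584 = 0.
Matching s² + 2ζω_n s + ω_n²: ω_n = √9.584 = 3.096 rad/s and 2ζω_n = 7.1, so ζ = 7.1/(2·3.096) = 1.15.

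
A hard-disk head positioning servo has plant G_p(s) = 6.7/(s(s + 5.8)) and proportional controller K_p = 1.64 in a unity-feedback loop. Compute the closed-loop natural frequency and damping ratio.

1 + K_p·G_p(s) = 0 gives s² + 5.8s + 10.99 = 0.
So ω_n² = 10.99 ⇒ ω_n = 3.315 rad/s, and ζ = 5.8/(2ω_n) = 0.875.

ω_n = 3.31 rad/s, ζ = 0.875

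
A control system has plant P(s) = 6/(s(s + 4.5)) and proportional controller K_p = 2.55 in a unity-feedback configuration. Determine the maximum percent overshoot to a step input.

11%

Closed-loop characteristic equation: s² + 4.5s + 15.3 = 0, so ω_n = 3.912 rad/s and ζ = 4.5/(2·3.912) = 0.5752.
%OS = 100·exp(−πζ/√(1−ζ²)) = 100·exp(−π·0.5752/√0.6691) = 11%.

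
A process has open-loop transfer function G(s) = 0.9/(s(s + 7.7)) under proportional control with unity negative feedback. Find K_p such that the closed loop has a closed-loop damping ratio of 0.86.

K_p = 22.3

Closed-loop characteristic equation: s² + 7.7s + K_p·0.9 = 0.
So ω_n = √(0.9K_p) and 2ζω_n = 7.7, giving ζ = 7.7/(2√(0.9K_p)).
Setting ζ = 0.86: √(0.9K_p) = 7.7/(2·0.86) = 4.477, so K_p = 20.04/0.9 = 22.3.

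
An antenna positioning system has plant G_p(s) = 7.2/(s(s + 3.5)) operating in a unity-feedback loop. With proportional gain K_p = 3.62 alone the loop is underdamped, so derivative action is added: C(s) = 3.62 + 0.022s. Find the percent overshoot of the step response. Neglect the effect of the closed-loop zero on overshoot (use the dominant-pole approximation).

29.9%

Forward path: (3.62 + 0.022s)·7.2/(s(s+3.5)). The closed-loop characteristic equation is s² + (3.5 + 7.2·0.022)s + 7.2·3.62 = 0.
That is s² + 3.658s + 26.06 = 0, so ω_n = 5.105 rad/s and ζ = 3.658/(2·5.105) = 0.3583.
%OS = 100·exp(−πζ/√(1−ζ²)) = 29.9%.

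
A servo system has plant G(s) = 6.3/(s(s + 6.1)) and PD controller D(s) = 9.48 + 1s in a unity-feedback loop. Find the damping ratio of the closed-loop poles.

Forward path: (9.48 + 1s)·6.3/(s(s+6.1)). The closed-loop characteristic equation is s² + (6.1 + 6.3·1)s + 6.3·9.48 = 0.
That is s² + 12.4s + 59.72 = 0, so ω_n = 7.728 rad/s and ζ = 12.4/(2·7.728) = 0.8023.

ζ = 0.802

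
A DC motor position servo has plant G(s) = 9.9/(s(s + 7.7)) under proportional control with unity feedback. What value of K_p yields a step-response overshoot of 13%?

K_p = 5.05

From %OS = 100·exp(−πζ/√(1−ζ²)) = 13%, ζ = −ln(0.13)/√(π²+ln²(0.13)) = 0.5446.
Characteristic equation s² + 7.7s + 9.9K_p = 0 gives ζ = 7.7/(2√(9.9K_p)).
Setting ζ = 0.5446: √(9.9K_p) = 7.7/(2·0.5446) = 7.069, so K_p = 49.97/9.9 = 5.05.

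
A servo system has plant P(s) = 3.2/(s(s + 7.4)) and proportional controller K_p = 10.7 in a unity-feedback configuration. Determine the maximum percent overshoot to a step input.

7.7%

From 1 + K_pP(s) = 0: s² + 7.4s + 34.24 = 0 ⇒ ω_n = 5.851, ζ = 0.6323.
%OS = 100·exp(−πζ/√(1−ζ²)) = 100·exp(−π·0.6323/√0.6002) = 7.7%.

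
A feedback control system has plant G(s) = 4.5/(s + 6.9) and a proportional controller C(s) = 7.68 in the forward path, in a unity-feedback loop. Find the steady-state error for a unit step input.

0.166

The loop is type 0. Static position error constant K_pos = C(0)·G(0) = 7.68·0.6522 = 5.009.
Steady-state error to a unit step: e_ss = 1/(1+K_pos) = 1/6.009 = 0.166.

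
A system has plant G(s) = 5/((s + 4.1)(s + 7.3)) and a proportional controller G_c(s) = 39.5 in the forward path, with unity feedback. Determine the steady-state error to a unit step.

The loop is type 0. Static position error constant K_pos = G_c(0)·G(0) = 39.5·0.1671 = 6.599.
Steady-state error to a unit step: e_ss = 1/(1+K_pos) = 1/7.599 = 0.132.

0.132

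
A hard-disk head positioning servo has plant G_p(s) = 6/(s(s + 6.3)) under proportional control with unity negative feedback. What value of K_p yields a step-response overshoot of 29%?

From %OS = 100·exp(−πζ/√(1−ζ²)) = 29%, ζ = −ln(0.29)/√(π²+ln²(0.29)) = 0.3666.
Characteristic equation s² + 6.3s + 6K_p = 0 gives ζ = 6.3/(2√(6K_p)).
Setting ζ = 0.3666: √(6K_p) = 6.3/(2·0.3666) = 8.593, so K_p = 73.83/6 = 12.3.

K_p = 12.3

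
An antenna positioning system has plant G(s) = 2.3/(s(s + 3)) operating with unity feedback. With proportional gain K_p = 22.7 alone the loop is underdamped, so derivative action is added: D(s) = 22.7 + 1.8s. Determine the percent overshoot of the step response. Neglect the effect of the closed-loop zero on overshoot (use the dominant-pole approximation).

16.8%

Forward path: (22.7 + 1.8s)·2.3/(s(s+3)). The closed-loop characteristic equation is s² + (3 + 2.3·1.8)s + 2.3·22.7 = 0.
That is s² + 7.14s + 52.21 = 0, so ω_n = 7.226 rad/s and ζ = 7.14/(2·7.226) = 0.4941.
%OS = 100·exp(−πζ/√(1−ζ²)) = 16.8%.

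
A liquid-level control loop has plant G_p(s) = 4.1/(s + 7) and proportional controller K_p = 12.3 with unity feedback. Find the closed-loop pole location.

s = -57.43

Closed-loop transfer function: T(s) = K_p·G_p(s)/(1 + K_p·G_p(s)) = 50.43/(s + 7 + 50.43) = 50.43/(s + 57.43).
The closed-loop pole is at s = −57.43.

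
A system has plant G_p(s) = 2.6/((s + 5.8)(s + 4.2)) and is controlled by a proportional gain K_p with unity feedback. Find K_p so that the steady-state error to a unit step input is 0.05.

The loop is type 0, so e_ss(step) = 1/(1 + K_pos) with K_pos = K_p·G_p(0).
G_p(0) = 0.1067. Require 1/(1 + K_p·0.1067) = 0.05, so 1 + 0.1067·K_p = 20.
K_p = (20 − 1)/0.1067 = 178.

K_p = 178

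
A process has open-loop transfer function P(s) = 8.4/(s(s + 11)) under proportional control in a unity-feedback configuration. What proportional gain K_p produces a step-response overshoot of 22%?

From %OS = 100·exp(−πζ/√(1−ζ²)) = 22%, ζ = −ln(0.22)/√(π²+ln²(0.22)) = 0.4342.
Characteristic equation s² + 11s + 8.4K_p = 0 gives ζ = 11/(2√(8.4K_p)).
Setting ζ = 0.4342: √(8.4K_p) = 11/(2·0.4342) = 12.67, so K_p = 160.5/8.4 = 19.1.

K_p = 19.1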